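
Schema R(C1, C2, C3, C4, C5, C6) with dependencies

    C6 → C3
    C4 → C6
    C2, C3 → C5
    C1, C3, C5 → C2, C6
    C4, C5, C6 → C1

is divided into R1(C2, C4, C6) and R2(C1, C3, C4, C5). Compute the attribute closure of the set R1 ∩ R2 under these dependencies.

R1 ∩ R2 = {C4}.
C4 → C6 applies, adding C6
C6 → C3 applies, adding C3
Closure: {C3, C4, C6}.

C3, C4, C6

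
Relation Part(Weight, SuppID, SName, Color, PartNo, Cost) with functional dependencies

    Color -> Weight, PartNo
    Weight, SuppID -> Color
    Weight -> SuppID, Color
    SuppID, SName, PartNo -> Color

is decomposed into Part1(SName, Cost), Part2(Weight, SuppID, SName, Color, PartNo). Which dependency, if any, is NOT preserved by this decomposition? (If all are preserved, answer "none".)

Color → Weight, PartNo lies within Part2.
Weight, SuppID → Color lies within Part2.
Weight → SuppID, Color lies within Part2.
SuppID, SName, PartNo → Color lies within Part2.
Every dependency is enforceable on the fragments, so the decomposition is dependency-preserving.

none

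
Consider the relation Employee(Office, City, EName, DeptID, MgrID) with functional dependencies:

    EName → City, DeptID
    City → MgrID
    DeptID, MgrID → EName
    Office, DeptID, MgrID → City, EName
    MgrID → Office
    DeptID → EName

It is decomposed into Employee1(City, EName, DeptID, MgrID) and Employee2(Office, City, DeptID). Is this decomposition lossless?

Common attributes: Employee1 ∩ Employee2 = {City, DeptID}.
Closure of {City, DeptID}: City → MgrID applies, adding MgrID; DeptID, MgrID → EName applies, adding EName; MgrID → Office applies, adding Office. So (City, DeptID)⁺ = {Office, City, EName, DeptID, MgrID}.
This closure contains every attribute of Employee1, so Employee1 ∩ Employee2 → Employee1. The join is lossless.

Yes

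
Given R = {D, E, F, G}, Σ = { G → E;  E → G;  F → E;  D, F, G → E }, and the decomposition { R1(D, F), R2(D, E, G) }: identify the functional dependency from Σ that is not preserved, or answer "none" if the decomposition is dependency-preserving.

Check F → E: no single fragment contains all of {E, F}, and the restricted closure of {F} across the fragments never reaches {E}.
G → E is preserved.
E → G is preserved.
D, F, G → E is preserved.

F → E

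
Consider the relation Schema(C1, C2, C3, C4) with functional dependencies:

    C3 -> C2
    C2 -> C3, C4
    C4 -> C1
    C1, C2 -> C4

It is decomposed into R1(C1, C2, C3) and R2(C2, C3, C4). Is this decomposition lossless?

Yes

Common attributes: R1 ∩ R2 = {C2, C3}.
Closure of {C2, C3}: C2 → C3, C4 applies, adding C4; C4 → C1 applies, adding C1. So (C2, C3)⁺ = {C1, C2, C3, C4}.
This closure contains every attribute of R1, so R1 ∩ R2 → R1. The join is lossless.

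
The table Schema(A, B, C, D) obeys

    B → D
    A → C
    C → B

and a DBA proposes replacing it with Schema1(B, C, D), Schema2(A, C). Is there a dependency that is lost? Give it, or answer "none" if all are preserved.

none

B → D lies within Schema1.
A → C lies within Schema2.
C → B lies within Schema1.
Every dependency is enforceable on the fragments, so the decomposition is dependency-preserving.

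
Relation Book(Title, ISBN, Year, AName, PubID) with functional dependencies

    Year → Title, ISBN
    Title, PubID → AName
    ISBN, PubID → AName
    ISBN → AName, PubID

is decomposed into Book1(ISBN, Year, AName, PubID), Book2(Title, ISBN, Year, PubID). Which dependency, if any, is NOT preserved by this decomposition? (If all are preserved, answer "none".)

Title, PubID → AName

Check Title, PubID → AName: no single fragment contains all of {Title, AName, PubID}, and the restricted closure of {Title, PubID} across the fragments never reaches {AName}.
Year → Title, ISBN is preserved.
ISBN, PubID → AName is preserved.
ISBN → AName, PubID is preserved.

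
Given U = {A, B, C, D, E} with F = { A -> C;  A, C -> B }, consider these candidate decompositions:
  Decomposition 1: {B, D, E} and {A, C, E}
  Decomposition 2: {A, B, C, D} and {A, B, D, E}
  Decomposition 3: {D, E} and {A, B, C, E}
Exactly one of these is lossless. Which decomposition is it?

Decomposition 1: common = {E}, closure = {E} → lossy.
Decomposition 2: common = {A, B, D}, closure = {A, B, C, D} → lossless.
Decomposition 3: common = {E}, closure = {E} → lossy.

Decomposition 2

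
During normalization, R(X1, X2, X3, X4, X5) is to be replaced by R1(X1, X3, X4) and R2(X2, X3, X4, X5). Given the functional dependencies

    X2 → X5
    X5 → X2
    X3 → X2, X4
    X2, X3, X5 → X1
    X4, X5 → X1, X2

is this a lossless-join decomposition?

Common attributes: R1 ∩ R2 = {X3, X4}.
Closure of {X3, X4}: X3 → X2, X4 applies, adding X2; X2 → X5 applies, adding X5; X2, X3, X5 → X1 applies, adding X1. So (X3, X4)⁺ = {X1, X2, X3, X4, X5}.
This closure contains every attribute of R1, so R1 ∩ R2 → R1. The join is lossless.

Yes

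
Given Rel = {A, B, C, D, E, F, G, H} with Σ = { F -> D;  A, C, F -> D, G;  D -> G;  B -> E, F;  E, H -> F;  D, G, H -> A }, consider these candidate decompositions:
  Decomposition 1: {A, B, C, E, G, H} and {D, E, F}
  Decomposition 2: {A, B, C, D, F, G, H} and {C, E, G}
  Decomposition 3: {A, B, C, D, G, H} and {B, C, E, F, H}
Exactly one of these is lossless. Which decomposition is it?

Decomposition 1: common = {E}, closure = {E} → lossy.
Decomposition 2: common = {C, G}, closure = {C, G} → lossy.
Decomposition 3: common = {B, C, H}, closure = {A, B, C, D, E, F, G, H} → lossless.

Decomposition 3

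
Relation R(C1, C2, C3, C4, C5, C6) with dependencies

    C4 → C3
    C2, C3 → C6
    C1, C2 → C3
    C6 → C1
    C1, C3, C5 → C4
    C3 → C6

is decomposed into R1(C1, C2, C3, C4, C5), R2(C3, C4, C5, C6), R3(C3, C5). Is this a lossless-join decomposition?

Yes

Chase test. Columns are C1, C2, C3, C4, C5, C6; row i has aⱼ where attribute j ∈ Ri, else bᵢⱼ.
Initial tableau (one row per fragment):
  row 1: a1 a2 a3 a4 a5 b16
  row 2: b21 b22 a3 a4 a5 a6
  row 3: b31 b32 a3 b34 a5 b36
Rows 1 and 2 agree on C3; apply C3→C6 and equate their C6 entries.
Rows 1 and 3 agree on C3; apply C3→C6 and equate their C6 entries.
Rows 1 and 2 agree on C6; apply C6→C1 and equate their C1 entries.
Rows 1 and 3 agree on C6; apply C6→C1 and equate their C1 entries.
Rows 1 and 3 agree on C1, C3, C5; apply C1, C3, C5→C4 and equate their C4 entries.
Row 1 is now all distinguished symbols — the join is lossless.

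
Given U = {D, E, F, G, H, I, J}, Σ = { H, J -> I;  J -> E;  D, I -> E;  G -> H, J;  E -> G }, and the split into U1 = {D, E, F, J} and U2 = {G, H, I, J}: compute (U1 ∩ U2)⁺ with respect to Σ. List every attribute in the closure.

U1 ∩ U2 = {J}.
J → E applies, adding E
E → G applies, adding G
G → H, J applies, adding H
H, J → I applies, adding I
Closure: {E, G, H, I, J}.

E, G, H, I, J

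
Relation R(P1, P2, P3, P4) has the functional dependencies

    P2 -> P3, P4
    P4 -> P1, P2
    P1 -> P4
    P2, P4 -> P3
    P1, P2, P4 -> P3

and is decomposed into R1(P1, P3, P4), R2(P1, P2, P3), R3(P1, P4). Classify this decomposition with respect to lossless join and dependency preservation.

lossless and dependency-preserving

Lossless test (chase): Rows 1 and 3 agree on P4; apply P4→P1, P2 and equate their P1, P2 entries. Rows 1 and 2 agree on P1; apply P1→P4 and equate their P4 entries. Rows 1 and 3 agree on P2, P4; apply P2, P4→P3 and equate their P3 entries. Rows 1 and 2 agree on P4; apply P4→P1, P2 and equate their P1, P2 entries. Row 1 is now all distinguished symbols — the join is lossless.
Dependency preservation: P2 → P3, P4; P4 → P1, P2; P2, P4 → P3; P1, P2, P4 → P3 are not contained in any single fragment, but the restricted closure of each left-hand side across the fragments still reaches the right-hand side; the remaining FDs each lie inside some fragment. All dependencies are preserved.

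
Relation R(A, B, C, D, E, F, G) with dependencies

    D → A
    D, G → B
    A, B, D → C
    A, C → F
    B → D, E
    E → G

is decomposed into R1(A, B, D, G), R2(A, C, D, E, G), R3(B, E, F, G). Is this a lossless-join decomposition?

Yes

Chase test. Columns are A, B, C, D, E, F, G; row i has aⱼ where attribute j ∈ Ri, else bᵢⱼ.
Initial tableau (one row per fragment):
  row 1: a1 a2 b13 a4 b15 b16 a7
  row 2: a1 b22 a3 a4 a5 b26 a7
  row 3: b31 a2 b33 b34 a5 a6 a7
Rows 1 and 2 agree on D, G; apply D, G→B and equate their B entries.
Rows 1 and 2 agree on A, B, D; apply A, B, D→C and equate their C entries.
Rows 1 and 2 agree on A, C; apply A, C→F and equate their F entries.
Rows 1 and 2 agree on B; apply B→D, E and equate their D, E entries.
Rows 1 and 3 agree on B; apply B→D, E and equate their D, E entries.
Rows 1 and 3 agree on D; apply D→A and equate their A entries.
Rows 1 and 3 agree on A, B, D; apply A, B, D→C and equate their C entries.
Rows 1 and 3 agree on A, C; apply A, C→F and equate their F entries.
Row 1 is now all distinguished symbols — the join is lossless.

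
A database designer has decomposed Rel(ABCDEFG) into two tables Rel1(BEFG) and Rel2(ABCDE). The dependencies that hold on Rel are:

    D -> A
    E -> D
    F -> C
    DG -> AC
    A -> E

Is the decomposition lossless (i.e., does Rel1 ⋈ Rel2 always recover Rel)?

Common attributes: Rel1 ∩ Rel2 = {BE}.
Closure of {BE}: E → D applies, adding D; D → A applies, adding A. So (BE)⁺ = {ABDE}.
The closure contains neither all of Rel1 = {BEFG} nor all of Rel2 = {ABCDE}, so the common attributes are not a superkey of either fragment. The join is lossy.

No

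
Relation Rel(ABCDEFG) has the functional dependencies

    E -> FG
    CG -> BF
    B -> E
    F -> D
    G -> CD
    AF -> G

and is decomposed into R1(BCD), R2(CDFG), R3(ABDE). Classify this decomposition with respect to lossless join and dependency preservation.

Lossless test (chase): Rows 1 and 3 agree on B; apply B→E and equate their E entries. Rows 1 and 3 agree on E; apply E→FG and equate their FG entries. Rows 1 and 3 agree on G; apply G→CD and equate their CD entries. No row becomes fully distinguished — the join is lossy.
Dependency preservation: the restricted closure of {E} across the fragments never reaches {FG}, so E → FG cannot be enforced without a join — not preserved.

lossy and not dependency-preserving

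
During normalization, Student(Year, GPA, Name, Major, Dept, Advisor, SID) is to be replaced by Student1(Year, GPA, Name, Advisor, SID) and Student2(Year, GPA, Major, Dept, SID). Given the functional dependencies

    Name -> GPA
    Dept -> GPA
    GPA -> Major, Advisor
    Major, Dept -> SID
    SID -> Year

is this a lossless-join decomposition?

No

Common attributes: Student1 ∩ Student2 = {Year, GPA, SID}.
Closure of {Year, GPA, SID}: GPA → Major, Advisor applies, adding Major, Advisor. So (Year, GPA, SID)⁺ = {Year, GPA, Major, Advisor, SID}.
The closure contains neither all of Student1 = {Year, GPA, Name, Advisor, SID} nor all of Student2 = {Year, GPA, Major, Dept, SID}, so the common attributes are not a superkey of either fragment. The join is lossy.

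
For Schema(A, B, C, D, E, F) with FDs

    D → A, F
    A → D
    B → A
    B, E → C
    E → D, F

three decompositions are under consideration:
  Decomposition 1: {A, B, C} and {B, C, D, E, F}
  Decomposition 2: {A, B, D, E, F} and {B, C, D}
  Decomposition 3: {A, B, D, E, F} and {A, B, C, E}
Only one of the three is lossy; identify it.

Decomposition 2

Decomposition 1: common = {B, C}, closure = {A, B, C, D, F} → lossless.
Decomposition 2: common = {B, D}, closure = {A, B, D, F} → lossy.
Decomposition 3: common = {A, B, E}, closure = {A, B, C, D, E, F} → lossless.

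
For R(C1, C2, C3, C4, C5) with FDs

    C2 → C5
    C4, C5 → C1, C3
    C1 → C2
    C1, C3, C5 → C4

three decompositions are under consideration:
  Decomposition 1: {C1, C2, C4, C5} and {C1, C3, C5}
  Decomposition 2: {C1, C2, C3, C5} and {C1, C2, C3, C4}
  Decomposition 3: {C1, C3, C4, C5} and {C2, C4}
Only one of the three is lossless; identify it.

Decomposition 2

Decomposition 1: common = {C1, C5}, closure = {C1, C2, C5} → lossy.
Decomposition 2: common = {C1, C2, C3}, closure = {C1, C2, C3, C4, C5} → lossless.
Decomposition 3: common = {C4}, closure = {C4} → lossy.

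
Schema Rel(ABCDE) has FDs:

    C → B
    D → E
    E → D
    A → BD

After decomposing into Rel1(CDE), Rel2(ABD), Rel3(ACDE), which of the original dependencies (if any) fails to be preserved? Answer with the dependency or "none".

Check C → B: no single fragment contains all of {BC}, and the restricted closure of {C} across the fragments never reaches {B}.
D → E is preserved.
E → D is preserved.
A → BD is preserved.

C → B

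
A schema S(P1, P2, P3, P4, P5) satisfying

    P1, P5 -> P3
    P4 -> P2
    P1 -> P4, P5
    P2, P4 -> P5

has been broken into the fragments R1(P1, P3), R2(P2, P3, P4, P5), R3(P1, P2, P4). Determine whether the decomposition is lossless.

Yes

Chase test. Columns are P1, P2, P3, P4, P5; row i has aⱼ where attribute j ∈ Ri, else bᵢⱼ.
Initial tableau (one row per fragment):
  row 1: a1 b12 a3 b14 b15
  row 2: b21 a2 a3 a4 a5
  row 3: a1 a2 b33 a4 b35
Rows 1 and 3 agree on P1; apply P1→P4, P5 and equate their P4, P5 entries.
Rows 2 and 3 agree on P2, P4; apply P2, P4→P5 and equate their P5 entries.
Rows 1 and 3 agree on P1, P5; apply P1, P5→P3 and equate their P3 entries.
Rows 1 and 2 agree on P4; apply P4→P2 and equate their P2 entries.
Row 1 is now all distinguished symbols — the join is lossless.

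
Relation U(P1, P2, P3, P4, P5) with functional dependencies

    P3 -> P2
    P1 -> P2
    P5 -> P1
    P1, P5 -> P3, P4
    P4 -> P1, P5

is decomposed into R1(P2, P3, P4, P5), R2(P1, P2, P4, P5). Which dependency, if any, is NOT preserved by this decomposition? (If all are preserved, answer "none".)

none

P3 → P2 lies within R1.
P1 → P2 lies within R2.
P5 → P1 lies within R2.
P1, P5 → P3, P4: restricted closure across fragments reaches P3, P4.
P4 → P1, P5 lies within R2.
Every dependency is enforceable on the fragments, so the decomposition is dependency-preserving.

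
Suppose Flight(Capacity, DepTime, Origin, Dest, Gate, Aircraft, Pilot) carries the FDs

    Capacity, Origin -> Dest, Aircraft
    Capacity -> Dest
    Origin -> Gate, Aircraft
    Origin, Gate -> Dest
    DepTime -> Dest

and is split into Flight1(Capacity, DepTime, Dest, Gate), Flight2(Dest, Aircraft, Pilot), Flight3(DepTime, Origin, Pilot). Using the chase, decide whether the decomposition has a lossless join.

Chase test. Columns are Capacity, DepTime, Origin, Dest, Gate, Aircraft, Pilot; row i has aⱼ where attribute j ∈ Flighti, else bᵢⱼ.
Initial tableau (one row per fragment):
  row 1: a1 a2 b13 a4 a5 b16 b17
  row 2: b21 b22 b23 a4 b25 a6 a7
  row 3: b31 a2 a3 b34 b35 b36 a7
Rows 1 and 3 agree on DepTime; apply DepTime→Dest and equate their Dest entries.
No row becomes fully distinguished — the join is lossy.

No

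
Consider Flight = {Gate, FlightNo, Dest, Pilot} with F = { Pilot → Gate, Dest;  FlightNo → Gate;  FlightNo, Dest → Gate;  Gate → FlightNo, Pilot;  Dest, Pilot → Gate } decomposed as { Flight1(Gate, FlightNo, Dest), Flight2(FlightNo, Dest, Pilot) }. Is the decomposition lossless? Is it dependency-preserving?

Lossless test: (FlightNo, Dest)⁺ = {Gate, FlightNo, Dest, Pilot}, which contains all of one fragment — lossless.
Dependency preservation: Pilot → Gate, Dest; Gate → FlightNo, Pilot; Dest, Pilot → Gate are not contained in any single fragment, but the restricted closure of each left-hand side across the fragments still reaches the right-hand side; the remaining FDs each lie inside some fragment. All dependencies are preserved.

lossless and dependency-preserving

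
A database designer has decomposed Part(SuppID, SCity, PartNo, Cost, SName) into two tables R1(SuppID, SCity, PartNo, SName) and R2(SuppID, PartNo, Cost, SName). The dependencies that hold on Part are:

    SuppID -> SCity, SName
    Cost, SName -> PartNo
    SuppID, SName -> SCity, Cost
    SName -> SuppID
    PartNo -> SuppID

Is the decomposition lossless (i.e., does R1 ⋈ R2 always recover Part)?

Common attributes: R1 ∩ R2 = {SuppID, PartNo, SName}.
Closure of {SuppID, PartNo, SName}: SuppID → SCity, SName applies, adding SCity; SuppID, SName → SCity, Cost applies, adding Cost. So (SuppID, PartNo, SName)⁺ = {SuppID, SCity, PartNo, Cost, SName}.
This closure contains every attribute of R1, so R1 ∩ R2 → R1. The join is lossless.

Yes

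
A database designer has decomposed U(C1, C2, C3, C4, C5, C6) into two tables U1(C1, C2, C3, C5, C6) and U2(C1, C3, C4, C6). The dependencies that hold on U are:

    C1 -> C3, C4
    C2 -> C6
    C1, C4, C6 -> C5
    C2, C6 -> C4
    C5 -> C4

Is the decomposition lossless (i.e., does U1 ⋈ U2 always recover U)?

Yes

Common attributes: U1 ∩ U2 = {C1, C3, C6}.
Closure of {C1, C3, C6}: C1 → C3, C4 applies, adding C4; C1, C4, C6 → C5 applies, adding C5. So (C1, C3, C6)⁺ = {C1, C3, C4, C5, C6}.
This closure contains every attribute of U2, so U1 ∩ U2 → U2. The join is lossless.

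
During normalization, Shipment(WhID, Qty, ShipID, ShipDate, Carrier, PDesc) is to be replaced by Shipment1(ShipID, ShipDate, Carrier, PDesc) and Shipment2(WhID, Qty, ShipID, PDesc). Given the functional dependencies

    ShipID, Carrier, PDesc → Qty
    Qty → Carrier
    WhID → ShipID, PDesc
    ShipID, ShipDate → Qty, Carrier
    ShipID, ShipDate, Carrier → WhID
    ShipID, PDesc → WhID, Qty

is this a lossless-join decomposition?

Yes

Common attributes: Shipment1 ∩ Shipment2 = {ShipID, PDesc}.
Closure of {ShipID, PDesc}: ShipID, PDesc → WhID, Qty applies, adding WhID, Qty; Qty → Carrier applies, adding Carrier. So (ShipID, PDesc)⁺ = {WhID, Qty, ShipID, Carrier, PDesc}.
This closure contains every attribute of Shipment2, so Shipment1 ∩ Shipment2 → Shipment2. The join is lossless.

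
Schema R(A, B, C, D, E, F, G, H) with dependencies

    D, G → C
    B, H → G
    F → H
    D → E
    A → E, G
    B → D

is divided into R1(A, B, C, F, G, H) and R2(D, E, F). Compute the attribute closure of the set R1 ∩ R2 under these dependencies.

R1 ∩ R2 = {F}.
F → H applies, adding H
Closure: {F, H}.

F, H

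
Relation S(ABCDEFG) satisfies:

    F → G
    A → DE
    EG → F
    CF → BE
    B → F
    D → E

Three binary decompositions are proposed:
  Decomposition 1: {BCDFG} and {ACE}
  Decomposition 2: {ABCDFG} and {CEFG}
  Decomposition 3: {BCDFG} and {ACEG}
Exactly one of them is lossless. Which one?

Decomposition 2

Decomposition 1: common = {C}, closure = {C} → lossy.
Decomposition 2: common = {CFG}, closure = {BCEFG} → lossless.
Decomposition 3: common = {CG}, closure = {CG} → lossy.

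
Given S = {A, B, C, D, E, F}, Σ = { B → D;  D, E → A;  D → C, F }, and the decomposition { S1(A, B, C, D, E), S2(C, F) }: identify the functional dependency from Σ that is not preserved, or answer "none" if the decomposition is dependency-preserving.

D → C, F

Check D → C, F: no single fragment contains all of {C, D, F}, and the restricted closure of {D} across the fragments never reaches {C, F}.
B → D is preserved.
D, E → A is preserved.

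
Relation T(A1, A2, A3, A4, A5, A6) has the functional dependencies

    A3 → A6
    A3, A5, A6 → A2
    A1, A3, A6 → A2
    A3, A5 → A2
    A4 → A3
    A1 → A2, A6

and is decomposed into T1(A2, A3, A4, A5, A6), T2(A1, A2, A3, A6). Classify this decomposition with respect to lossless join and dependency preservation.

Lossless test: (A2, A3, A6)⁺ = {A2, A3, A6}, which is a superkey of neither fragment — lossy.
Dependency preservation: every FD's attributes lie within a single fragment, so each can be enforced locally — preserved.

lossy but dependency-preserving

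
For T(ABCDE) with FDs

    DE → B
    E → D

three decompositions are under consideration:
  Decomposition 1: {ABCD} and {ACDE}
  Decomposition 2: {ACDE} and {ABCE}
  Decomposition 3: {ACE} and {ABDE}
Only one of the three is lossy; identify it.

Decomposition 1: common = {ACD}, closure = {ACD} → lossy.
Decomposition 2: common = {ACE}, closure = {ABCDE} → lossless.
Decomposition 3: common = {AE}, closure = {ABDE} → lossless.

Decomposition 1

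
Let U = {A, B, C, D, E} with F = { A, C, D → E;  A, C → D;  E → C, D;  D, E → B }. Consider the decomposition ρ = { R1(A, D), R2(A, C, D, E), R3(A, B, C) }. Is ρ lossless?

Yes

Chase test. Columns are A, B, C, D, E; row i has aⱼ where attribute j ∈ Ri, else bᵢⱼ.
Initial tableau (one row per fragment):
  row 1: a1 b12 b13 a4 b15
  row 2: a1 b22 a3 a4 a5
  row 3: a1 a2 a3 b34 b35
Rows 2 and 3 agree on A, C; apply A, C→D and equate their D entries.
Rows 2 and 3 agree on A, C, D; apply A, C, D→E and equate their E entries.
Rows 2 and 3 agree on D, E; apply D, E→B and equate their B entries.
Row 2 is now all distinguished symbols — the join is lossless.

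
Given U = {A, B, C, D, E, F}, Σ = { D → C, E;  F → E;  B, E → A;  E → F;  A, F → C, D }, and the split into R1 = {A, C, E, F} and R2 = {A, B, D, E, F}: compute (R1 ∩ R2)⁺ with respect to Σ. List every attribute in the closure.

R1 ∩ R2 = {A, E, F}.
A, F → C, D applies, adding C, D
Closure: {A, C, D, E, F}.

A, C, D, E, F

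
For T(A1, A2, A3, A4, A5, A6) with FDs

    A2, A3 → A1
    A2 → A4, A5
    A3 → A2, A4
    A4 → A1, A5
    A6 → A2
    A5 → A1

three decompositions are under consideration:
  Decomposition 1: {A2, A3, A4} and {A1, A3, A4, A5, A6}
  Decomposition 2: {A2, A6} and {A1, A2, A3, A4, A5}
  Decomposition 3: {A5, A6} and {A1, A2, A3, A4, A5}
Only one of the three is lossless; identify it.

Decomposition 1: common = {A3, A4}, closure = {A1, A2, A3, A4, A5} → lossless.
Decomposition 2: common = {A2}, closure = {A1, A2, A4, A5} → lossy.
Decomposition 3: common = {A5}, closure = {A1, A5} → lossy.

Decomposition 1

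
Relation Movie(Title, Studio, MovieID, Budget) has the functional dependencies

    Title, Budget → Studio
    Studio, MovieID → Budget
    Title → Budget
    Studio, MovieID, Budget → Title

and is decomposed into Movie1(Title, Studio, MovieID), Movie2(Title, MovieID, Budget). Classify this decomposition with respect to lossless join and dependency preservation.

lossless and dependency-preserving

Lossless test: (Title, MovieID)⁺ = {Title, Studio, MovieID, Budget}, which contains all of one fragment — lossless.
Dependency preservation: Title, Budget → Studio; Studio, MovieID → Budget; Studio, MovieID, Budget → Title are not contained in any single fragment, but the restricted closure of each left-hand side across the fragments still reaches the right-hand side; the remaining FDs each lie inside some fragment. All dependencies are preserved.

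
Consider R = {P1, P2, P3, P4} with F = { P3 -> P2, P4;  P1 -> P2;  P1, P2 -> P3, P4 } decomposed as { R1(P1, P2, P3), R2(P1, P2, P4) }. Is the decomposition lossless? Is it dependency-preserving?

lossless but not dependency-preserving

Lossless test: (P1, P2)⁺ = {P1, P2, P3, P4}, which contains all of one fragment — lossless.
Dependency preservation: the restricted closure of {P3} across the fragments never reaches {P2, P4}, so P3 → P2, P4 cannot be enforced without a join — not preserved.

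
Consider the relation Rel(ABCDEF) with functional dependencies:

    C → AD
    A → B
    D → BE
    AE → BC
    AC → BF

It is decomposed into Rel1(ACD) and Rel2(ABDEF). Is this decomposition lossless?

Common attributes: Rel1 ∩ Rel2 = {AD}.
Closure of {AD}: A → B applies, adding B; D → BE applies, adding E; AE → BC applies, adding C; AC → BF applies, adding F. So (AD)⁺ = {ABCDEF}.
This closure contains every attribute of Rel1, so Rel1 ∩ Rel2 → Rel1. The join is lossless.

Yes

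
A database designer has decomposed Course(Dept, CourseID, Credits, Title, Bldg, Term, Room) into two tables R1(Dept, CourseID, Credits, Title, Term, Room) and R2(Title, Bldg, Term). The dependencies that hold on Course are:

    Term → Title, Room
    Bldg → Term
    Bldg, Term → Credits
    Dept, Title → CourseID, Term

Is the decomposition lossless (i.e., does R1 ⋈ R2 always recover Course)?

No

Common attributes: R1 ∩ R2 = {Title, Term}.
Closure of {Title, Term}: Term → Title, Room applies, adding Room. So (Title, Term)⁺ = {Title, Term, Room}.
The closure contains neither all of R1 = {Dept, CourseID, Credits, Title, Term, Room} nor all of R2 = {Title, Bldg, Term}, so the common attributes are not a superkey of either fragment. The join is lossy.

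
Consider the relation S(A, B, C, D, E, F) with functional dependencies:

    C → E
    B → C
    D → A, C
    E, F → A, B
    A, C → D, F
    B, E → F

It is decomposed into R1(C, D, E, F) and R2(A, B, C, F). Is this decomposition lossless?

Yes

Common attributes: R1 ∩ R2 = {C, F}.
Closure of {C, F}: C → E applies, adding E; E, F → A, B applies, adding A, B; A, C → D, F applies, adding D. So (C, F)⁺ = {A, B, C, D, E, F}.
This closure contains every attribute of R1, so R1 ∩ R2 → R1. The join is lossless.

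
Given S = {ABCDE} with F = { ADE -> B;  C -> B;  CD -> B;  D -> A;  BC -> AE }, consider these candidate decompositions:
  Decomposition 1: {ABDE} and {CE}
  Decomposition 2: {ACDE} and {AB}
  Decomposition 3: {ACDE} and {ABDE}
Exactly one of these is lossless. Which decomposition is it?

Decomposition 1: common = {E}, closure = {E} → lossy.
Decomposition 2: common = {A}, closure = {A} → lossy.
Decomposition 3: common = {ADE}, closure = {ABDE} → lossless.

Decomposition 3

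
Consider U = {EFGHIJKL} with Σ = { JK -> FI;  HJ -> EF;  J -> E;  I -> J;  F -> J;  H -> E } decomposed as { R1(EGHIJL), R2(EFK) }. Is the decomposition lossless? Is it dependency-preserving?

lossy and not dependency-preserving

Lossless test: (E)⁺ = {E}, which is a superkey of neither fragment — lossy.
Dependency preservation: the restricted closure of {JK} across the fragments never reaches {FI}, so JK → FI cannot be enforced without a join — not preserved.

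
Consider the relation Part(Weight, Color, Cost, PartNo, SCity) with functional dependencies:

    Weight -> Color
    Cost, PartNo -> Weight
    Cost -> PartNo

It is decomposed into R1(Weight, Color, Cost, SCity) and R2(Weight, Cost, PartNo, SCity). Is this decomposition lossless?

Yes

Common attributes: R1 ∩ R2 = {Weight, Cost, SCity}.
Closure of {Weight, Cost, SCity}: Weight → Color applies, adding Color; Cost → PartNo applies, adding PartNo. So (Weight, Cost, SCity)⁺ = {Weight, Color, Cost, PartNo, SCity}.
This closure contains every attribute of R1, so R1 ∩ R2 → R1. The join is lossless.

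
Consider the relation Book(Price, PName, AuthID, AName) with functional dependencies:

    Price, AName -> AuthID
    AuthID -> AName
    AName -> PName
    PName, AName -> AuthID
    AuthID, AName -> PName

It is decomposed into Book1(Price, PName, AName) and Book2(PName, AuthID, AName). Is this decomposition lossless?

Yes

Common attributes: Book1 ∩ Book2 = {PName, AName}.
Closure of {PName, AName}: PName, AName → AuthID applies, adding AuthID. So (PName, AName)⁺ = {PName, AuthID, AName}.
This closure contains every attribute of Book2, so Book1 ∩ Book2 → Book2. The join is lossless.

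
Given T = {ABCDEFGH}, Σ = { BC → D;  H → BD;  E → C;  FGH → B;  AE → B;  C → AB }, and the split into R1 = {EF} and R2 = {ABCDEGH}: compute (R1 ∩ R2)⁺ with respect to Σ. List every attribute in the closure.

ABCDE

R1 ∩ R2 = {E}.
E → C applies, adding C
C → AB applies, adding AB
BC → D applies, adding D
Closure: {ABCDE}.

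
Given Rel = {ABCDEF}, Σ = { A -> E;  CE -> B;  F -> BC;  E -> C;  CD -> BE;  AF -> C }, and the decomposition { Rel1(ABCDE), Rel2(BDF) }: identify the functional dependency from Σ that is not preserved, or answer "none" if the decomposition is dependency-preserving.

Check F → BC: no single fragment contains all of {BCF}, and the restricted closure of {F} across the fragments never reaches {BC}.
A → E is preserved.
CE → B is preserved.
E → C is preserved.
CD → BE is preserved.
AF → C is preserved.

F -> BC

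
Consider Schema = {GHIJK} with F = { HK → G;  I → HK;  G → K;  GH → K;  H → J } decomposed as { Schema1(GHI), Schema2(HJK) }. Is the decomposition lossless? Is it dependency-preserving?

Lossless test: (H)⁺ = {HJ}, which is a superkey of neither fragment — lossy.
Dependency preservation: the restricted closure of {HK} across the fragments never reaches {G}, so HK → G cannot be enforced without a join — not preserved.

lossy and not dependency-preserving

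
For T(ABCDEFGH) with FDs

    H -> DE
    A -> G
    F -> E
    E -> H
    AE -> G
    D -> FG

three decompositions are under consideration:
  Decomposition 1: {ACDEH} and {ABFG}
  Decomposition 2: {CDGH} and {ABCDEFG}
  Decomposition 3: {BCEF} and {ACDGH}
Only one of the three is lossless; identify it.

Decomposition 2

Decomposition 1: common = {A}, closure = {AG} → lossy.
Decomposition 2: common = {CDG}, closure = {CDEFGH} → lossless.
Decomposition 3: common = {C}, closure = {C} → lossy.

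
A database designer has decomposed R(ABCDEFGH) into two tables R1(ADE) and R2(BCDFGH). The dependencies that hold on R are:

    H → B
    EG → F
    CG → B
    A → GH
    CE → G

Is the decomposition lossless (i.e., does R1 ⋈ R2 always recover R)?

Common attributes: R1 ∩ R2 = {D}.
No dependency enlarges {D}, so (D)⁺ = {D}.
The closure contains neither all of R1 = {ADE} nor all of R2 = {BCDFGH}, so the common attributes are not a superkey of either fragment. The join is lossy.

No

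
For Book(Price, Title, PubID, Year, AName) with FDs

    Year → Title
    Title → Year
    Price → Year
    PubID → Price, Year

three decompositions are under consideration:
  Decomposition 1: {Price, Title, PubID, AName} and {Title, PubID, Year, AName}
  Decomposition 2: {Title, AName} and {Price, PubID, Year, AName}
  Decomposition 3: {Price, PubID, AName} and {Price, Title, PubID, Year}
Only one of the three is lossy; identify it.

Decomposition 1: common = {Title, PubID, AName}, closure = {Price, Title, PubID, Year, AName} → lossless.
Decomposition 2: common = {AName}, closure = {AName} → lossy.
Decomposition 3: common = {Price, PubID}, closure = {Price, Title, PubID, Year} → lossless.

Decomposition 2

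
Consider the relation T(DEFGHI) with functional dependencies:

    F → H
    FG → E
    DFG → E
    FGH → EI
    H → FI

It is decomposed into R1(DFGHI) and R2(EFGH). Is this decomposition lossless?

Yes

Common attributes: R1 ∩ R2 = {FGH}.
Closure of {FGH}: FG → E applies, adding E; FGH → EI applies, adding I. So (FGH)⁺ = {EFGHI}.
This closure contains every attribute of R2, so R1 ∩ R2 → R2. The join is lossless.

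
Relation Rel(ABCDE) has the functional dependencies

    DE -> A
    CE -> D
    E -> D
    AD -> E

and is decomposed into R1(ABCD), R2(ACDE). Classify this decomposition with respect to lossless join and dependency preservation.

lossless and dependency-preserving

Lossless test: (ACD)⁺ = {ACDE}, which contains all of one fragment — lossless.
Dependency preservation: every FD's attributes lie within a single fragment, so each can be enforced locally — preserved.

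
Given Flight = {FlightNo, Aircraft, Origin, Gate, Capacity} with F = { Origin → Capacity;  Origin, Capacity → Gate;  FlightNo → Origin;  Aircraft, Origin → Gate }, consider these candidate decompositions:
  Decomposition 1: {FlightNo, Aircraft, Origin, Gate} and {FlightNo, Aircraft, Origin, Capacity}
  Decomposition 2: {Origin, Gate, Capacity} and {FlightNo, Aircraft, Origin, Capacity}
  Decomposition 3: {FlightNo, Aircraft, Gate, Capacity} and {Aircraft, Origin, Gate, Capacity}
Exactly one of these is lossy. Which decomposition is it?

Decomposition 3

Decomposition 1: common = {FlightNo, Aircraft, Origin}, closure = {FlightNo, Aircraft, Origin, Gate, Capacity} → lossless.
Decomposition 2: common = {Origin, Capacity}, closure = {Origin, Gate, Capacity} → lossless.
Decomposition 3: common = {Aircraft, Gate, Capacity}, closure = {Aircraft, Gate, Capacity} → lossy.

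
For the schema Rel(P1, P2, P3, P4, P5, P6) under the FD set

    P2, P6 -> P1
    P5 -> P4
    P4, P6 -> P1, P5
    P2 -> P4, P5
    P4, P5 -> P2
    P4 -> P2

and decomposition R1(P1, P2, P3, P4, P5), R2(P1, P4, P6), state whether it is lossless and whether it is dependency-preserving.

lossy but dependency-preserving

Lossless test: (P1, P4)⁺ = {P1, P2, P4, P5}, which is a superkey of neither fragment — lossy.
Dependency preservation: P2, P6 → P1; P4, P6 → P1, P5 are not contained in any single fragment, but the restricted closure of each left-hand side across the fragments still reaches the right-hand side; the remaining FDs each lie inside some fragment. All dependencies are preserved.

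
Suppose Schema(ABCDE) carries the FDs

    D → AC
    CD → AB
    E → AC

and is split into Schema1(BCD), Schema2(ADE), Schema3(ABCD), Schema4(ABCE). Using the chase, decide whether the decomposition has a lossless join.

Yes

Chase test. Columns are ABCDE; row i has aⱼ where attribute j ∈ Schemai, else bᵢⱼ.
Initial tableau (one row per fragment):
  row 1: b11 a2 a3 a4 b15
  row 2: a1 b22 b23 a4 a5
  row 3: a1 a2 a3 a4 b35
  row 4: a1 a2 a3 b44 a5
Rows 1 and 2 agree on D; apply D→AC and equate their AC entries.
Rows 1 and 2 agree on CD; apply CD→AB and equate their AB entries.
Row 2 is now all distinguished symbols — the join is lossless.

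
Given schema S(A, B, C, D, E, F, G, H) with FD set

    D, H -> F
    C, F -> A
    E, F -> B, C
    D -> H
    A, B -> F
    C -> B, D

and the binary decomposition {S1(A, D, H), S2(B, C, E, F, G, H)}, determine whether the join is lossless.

Common attributes: S1 ∩ S2 = {H}.
No dependency enlarges {H}, so (H)⁺ = {H}.
The closure contains neither all of S1 = {A, D, H} nor all of S2 = {B, C, E, F, G, H}, so the common attributes are not a superkey of either fragment. The join is lossy.

No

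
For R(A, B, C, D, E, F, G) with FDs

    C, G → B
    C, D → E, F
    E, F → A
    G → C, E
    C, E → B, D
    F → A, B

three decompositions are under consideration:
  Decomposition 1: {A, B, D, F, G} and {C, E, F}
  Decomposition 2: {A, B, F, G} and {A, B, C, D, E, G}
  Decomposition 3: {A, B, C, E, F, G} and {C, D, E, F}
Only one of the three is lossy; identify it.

Decomposition 1: common = {F}, closure = {A, B, F} → lossy.
Decomposition 2: common = {A, B, G}, closure = {A, B, C, D, E, F, G} → lossless.
Decomposition 3: common = {C, E, F}, closure = {A, B, C, D, E, F} → lossless.

Decomposition 1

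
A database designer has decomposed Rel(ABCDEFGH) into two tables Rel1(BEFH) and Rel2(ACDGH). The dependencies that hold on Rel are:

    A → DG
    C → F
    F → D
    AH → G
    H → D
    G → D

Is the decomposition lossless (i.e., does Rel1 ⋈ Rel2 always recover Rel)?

Common attributes: Rel1 ∩ Rel2 = {H}.
Closure of {H}: H → D applies, adding D. So (H)⁺ = {DH}.
The closure contains neither all of Rel1 = {BEFH} nor all of Rel2 = {ACDGH}, so the common attributes are not a superkey of either fragment. The join is lossy.

No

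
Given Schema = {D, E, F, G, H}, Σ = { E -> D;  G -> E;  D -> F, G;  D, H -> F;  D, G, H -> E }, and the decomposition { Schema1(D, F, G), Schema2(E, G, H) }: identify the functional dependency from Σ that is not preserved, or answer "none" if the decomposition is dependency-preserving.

E → D: restricted closure across fragments reaches D.
G → E lies within Schema2.
D → F, G lies within Schema1.
D, H → F: restricted closure across fragments reaches F.
D, G, H → E: restricted closure across fragments reaches E.
Every dependency is enforceable on the fragments, so the decomposition is dependency-preserving.

none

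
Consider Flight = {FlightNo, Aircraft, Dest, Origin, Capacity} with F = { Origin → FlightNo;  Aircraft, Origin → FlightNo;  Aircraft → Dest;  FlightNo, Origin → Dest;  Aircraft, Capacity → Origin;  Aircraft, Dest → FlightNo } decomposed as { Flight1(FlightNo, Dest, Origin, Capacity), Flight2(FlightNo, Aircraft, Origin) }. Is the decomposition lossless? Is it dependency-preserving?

Lossless test: (FlightNo, Origin)⁺ = {FlightNo, Dest, Origin}, which is a superkey of neither fragment — lossy.
Dependency preservation: the restricted closure of {Aircraft} across the fragments never reaches {Dest}, so Aircraft → Dest cannot be enforced without a join — not preserved.

lossy and not dependency-preserving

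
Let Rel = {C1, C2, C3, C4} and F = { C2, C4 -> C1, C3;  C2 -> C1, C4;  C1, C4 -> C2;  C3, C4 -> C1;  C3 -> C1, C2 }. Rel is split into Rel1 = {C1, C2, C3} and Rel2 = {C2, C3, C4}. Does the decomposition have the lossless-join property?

Yes

Common attributes: Rel1 ∩ Rel2 = {C2, C3}.
Closure of {C2, C3}: C2 → C1, C4 applies, adding C1, C4. So (C2, C3)⁺ = {C1, C2, C3, C4}.
This closure contains every attribute of Rel1, so Rel1 ∩ Rel2 → Rel1. The join is lossless.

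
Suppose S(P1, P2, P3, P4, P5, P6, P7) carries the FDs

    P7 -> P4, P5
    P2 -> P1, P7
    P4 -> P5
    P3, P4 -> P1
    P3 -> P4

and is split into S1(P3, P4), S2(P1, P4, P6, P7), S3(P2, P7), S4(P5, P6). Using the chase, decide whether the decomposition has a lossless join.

Chase test. Columns are P1, P2, P3, P4, P5, P6, P7; row i has aⱼ where attribute j ∈ Si, else bᵢⱼ.
Initial tableau (one row per fragment):
  row 1: b11 b12 a3 a4 b15 b16 b17
  row 2: a1 b22 b23 a4 b25 a6 a7
  row 3: b31 a2 b33 b34 b35 b36 a7
  row 4: b41 b42 b43 b44 a5 a6 b47
Rows 2 and 3 agree on P7; apply P7→P4, P5 and equate their P4, P5 entries.
Rows 1 and 2 agree on P4; apply P4→P5 and equate their P5 entries.
No row becomes fully distinguished — the join is lossy.

No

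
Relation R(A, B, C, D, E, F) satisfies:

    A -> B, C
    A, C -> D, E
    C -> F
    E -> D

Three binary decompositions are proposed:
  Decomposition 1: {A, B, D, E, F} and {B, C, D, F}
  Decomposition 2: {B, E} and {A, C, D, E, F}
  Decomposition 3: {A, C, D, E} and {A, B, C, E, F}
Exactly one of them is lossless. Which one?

Decomposition 3

Decomposition 1: common = {B, D, F}, closure = {B, D, F} → lossy.
Decomposition 2: common = {E}, closure = {D, E} → lossy.
Decomposition 3: common = {A, C, E}, closure = {A, B, C, D, E, F} → lossless.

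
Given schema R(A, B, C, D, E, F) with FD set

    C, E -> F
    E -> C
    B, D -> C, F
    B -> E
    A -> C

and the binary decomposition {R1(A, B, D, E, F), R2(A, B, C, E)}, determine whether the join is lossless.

Common attributes: R1 ∩ R2 = {A, B, E}.
Closure of {A, B, E}: E → C applies, adding C; C, E → F applies, adding F. So (A, B, E)⁺ = {A, B, C, E, F}.
This closure contains every attribute of R2, so R1 ∩ R2 → R2. The join is lossless.

Yes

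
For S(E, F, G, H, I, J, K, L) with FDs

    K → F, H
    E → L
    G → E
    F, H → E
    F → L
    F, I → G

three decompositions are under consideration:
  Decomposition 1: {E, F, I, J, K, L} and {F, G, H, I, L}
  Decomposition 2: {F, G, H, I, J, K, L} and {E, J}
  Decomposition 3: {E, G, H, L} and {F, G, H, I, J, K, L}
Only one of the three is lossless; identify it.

Decomposition 3

Decomposition 1: common = {F, I, L}, closure = {E, F, G, I, L} → lossy.
Decomposition 2: common = {J}, closure = {J} → lossy.
Decomposition 3: common = {G, H, L}, closure = {E, G, H, L} → lossless.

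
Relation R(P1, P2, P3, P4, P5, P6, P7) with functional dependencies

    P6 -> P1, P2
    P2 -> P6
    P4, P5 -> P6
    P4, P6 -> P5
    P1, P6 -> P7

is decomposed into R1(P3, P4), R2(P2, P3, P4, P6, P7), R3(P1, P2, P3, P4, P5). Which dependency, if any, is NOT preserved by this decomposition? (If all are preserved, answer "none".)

P6 → P1, P2: restricted closure across fragments reaches P1, P2.
P2 → P6 lies within R2.
P4, P5 → P6: restricted closure across fragments reaches P6.
P4, P6 → P5: restricted closure across fragments reaches P5.
P1, P6 → P7: restricted closure across fragments reaches P7.
Every dependency is enforceable on the fragments, so the decomposition is dependency-preserving.

none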